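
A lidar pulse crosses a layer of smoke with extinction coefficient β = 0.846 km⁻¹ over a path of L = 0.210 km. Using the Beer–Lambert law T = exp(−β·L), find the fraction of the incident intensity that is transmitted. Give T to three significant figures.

τ = β·L = 0.846 × 0.210 = 0.1777.
T = exp(−0.1777) = 0.8372.

0.837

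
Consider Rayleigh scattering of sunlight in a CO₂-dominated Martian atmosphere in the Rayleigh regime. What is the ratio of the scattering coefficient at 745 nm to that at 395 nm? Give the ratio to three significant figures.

0.0790

Rayleigh scattering ∝ λ⁻⁴, so the ratio of coefficients is the inverse fourth power of the wavelength ratio.
σ(745)/σ(395) = (395/745)⁴ = (0.5302)⁴ = 0.07902.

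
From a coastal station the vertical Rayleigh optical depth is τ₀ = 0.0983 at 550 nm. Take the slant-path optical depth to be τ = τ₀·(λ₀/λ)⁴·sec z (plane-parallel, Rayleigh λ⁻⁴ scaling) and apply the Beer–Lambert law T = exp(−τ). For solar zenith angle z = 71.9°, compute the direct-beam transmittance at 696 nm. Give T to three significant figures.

sec 71.9° = 3.2188.
τ = 0.0983 × (550/696)⁴ × 3.2188 = 0.0983 × 0.3900 × 3.2188 = 0.1234.
T = exp(−0.1234) = 0.8839.

0.884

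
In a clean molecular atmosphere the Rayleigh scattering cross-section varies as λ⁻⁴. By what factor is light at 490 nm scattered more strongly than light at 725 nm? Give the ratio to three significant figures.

4.79

Rayleigh scattering ∝ λ⁻⁴, so the ratio of coefficients is the inverse fourth power of the wavelength ratio.
σ(490)/σ(725) = (725/490)⁴ = (1.4796)⁴ = 4.793.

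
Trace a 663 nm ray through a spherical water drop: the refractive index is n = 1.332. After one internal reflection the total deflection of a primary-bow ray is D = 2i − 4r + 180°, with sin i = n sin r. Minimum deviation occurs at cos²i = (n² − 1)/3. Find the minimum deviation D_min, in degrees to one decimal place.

cos²i = (1.77422 − 1)/3 = 0.25807; i = arccos(0.50801) = 59.469°.
sin r = sin 59.469°/1.332 = 0.64666; r = 40.290°.
D_min = 2·59.469° − 4·40.290° + 180° = 137.776°.

137.8°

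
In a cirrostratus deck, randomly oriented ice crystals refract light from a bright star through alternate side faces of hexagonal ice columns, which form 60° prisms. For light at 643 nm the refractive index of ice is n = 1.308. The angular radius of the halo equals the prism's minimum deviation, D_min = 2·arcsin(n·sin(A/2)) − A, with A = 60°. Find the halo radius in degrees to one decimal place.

n·sin(A/2) = 1.308 × sin 30° = 1.308 × 0.5000 = 0.6540.
D_min = 2·arcsin(0.6540) − 60° = 2 × 40.844° − 60° = 21.688°.

21.7°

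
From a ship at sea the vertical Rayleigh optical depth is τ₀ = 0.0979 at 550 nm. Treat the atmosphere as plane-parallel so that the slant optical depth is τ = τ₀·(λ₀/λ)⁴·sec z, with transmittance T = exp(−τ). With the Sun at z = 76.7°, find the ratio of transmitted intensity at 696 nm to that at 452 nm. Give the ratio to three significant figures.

Airmass: sec 76.7° = 4.3469.
τ(696 nm) = 0.0979 × (550/696)⁴ × 4.3469 = 0.0979 × 0.3900 × 4.3469 = 0.1659.
τ(452 nm) = 0.0979 × (550/452)⁴ × 4.3469 = 0.0979 × 2.1923 × 4.3469 = 0.9329.
T(696)/T(452) = exp(τ_B − τ_A) = exp(0.7670) = 2.1533.

2.15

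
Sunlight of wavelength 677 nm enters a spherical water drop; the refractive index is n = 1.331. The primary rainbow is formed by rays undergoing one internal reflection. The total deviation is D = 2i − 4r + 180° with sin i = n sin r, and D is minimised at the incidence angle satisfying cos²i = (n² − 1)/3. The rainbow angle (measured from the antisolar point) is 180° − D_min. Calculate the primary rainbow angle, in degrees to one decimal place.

cos²i = (1.77156 − 1)/3 = 0.25719; i = arccos(0.50714) = 59.527°.
sin r = sin 59.527°/1.331 = 0.64753; r = 40.356°.
D_min = 2·59.527° − 4·40.356° + 180° = 137.630°.
Rainbow angle = 180° − D_min = 42.370°.

42.4°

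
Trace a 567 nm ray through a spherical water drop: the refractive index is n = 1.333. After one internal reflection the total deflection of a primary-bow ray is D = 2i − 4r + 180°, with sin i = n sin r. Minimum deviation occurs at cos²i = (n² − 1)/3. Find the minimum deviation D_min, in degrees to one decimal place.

137.9°

cos²i = (1.77689 − 1)/3 = 0.25896; i = arccos(0.50888) = 59.410°.
sin r = sin 59.410°/1.333 = 0.64579; r = 40.225°.
D_min = 2·59.410° − 4·40.225° + 180° = 137.922°.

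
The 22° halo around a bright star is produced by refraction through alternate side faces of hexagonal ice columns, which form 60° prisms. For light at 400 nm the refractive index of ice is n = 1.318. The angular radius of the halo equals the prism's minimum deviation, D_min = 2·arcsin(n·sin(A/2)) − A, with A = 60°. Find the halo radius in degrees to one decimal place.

22.4°

n·sin(A/2) = 1.318 × sin 30° = 1.318 × 0.5000 = 0.6590.
D_min = 2·arcsin(0.6590) − 60° = 2 × 41.224° − 60° = 22.447°.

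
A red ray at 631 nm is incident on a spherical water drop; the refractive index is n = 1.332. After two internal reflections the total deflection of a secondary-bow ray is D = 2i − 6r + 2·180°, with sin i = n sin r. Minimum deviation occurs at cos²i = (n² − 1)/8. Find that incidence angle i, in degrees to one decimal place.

71.9°

cos²i = (1.332² − 1)/8 = (1.77422 − 1)/8 = 0.09678.
cos i = 0.31109, so i = 71.875°.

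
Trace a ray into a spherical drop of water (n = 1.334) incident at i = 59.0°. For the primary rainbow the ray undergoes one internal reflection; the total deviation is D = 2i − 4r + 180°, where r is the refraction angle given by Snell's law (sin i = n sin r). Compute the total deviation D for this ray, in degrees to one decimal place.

sin r = sin 59.0° / 1.334 = 0.8572/1.334 = 0.6426; r = 39.98°.
D = 2·59.0° − 4·39.98° + 180° = 118.00° − 159.93° + 180° = 138.07°.

138.1°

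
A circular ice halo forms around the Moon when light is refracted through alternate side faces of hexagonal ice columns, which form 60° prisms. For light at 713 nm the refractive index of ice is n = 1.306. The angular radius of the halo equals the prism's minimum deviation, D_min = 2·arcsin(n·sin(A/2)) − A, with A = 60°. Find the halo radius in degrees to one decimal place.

21.5°

n·sin(A/2) = 1.306 × sin 30° = 1.306 × 0.5000 = 0.6530.
D_min = 2·arcsin(0.6530) − 60° = 2 × 40.768° − 60° = 21.536°.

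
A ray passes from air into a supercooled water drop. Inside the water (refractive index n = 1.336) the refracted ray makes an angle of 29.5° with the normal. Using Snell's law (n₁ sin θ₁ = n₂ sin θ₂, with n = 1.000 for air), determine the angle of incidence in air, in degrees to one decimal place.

41.1°

Snell: sin θ_i = n · sin θ_r = 1.336 × sin 29.5° = 1.336 × 0.4924 = 0.6579.
θ_i = arcsin(0.6579) = 41.14°.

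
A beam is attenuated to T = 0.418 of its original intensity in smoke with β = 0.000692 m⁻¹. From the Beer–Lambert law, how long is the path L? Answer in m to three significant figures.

Beer–Lambert: T = exp(−βL) ⇒ L = −ln(T)/β = −ln(0.418)/0.000692 = 0.8723/0.000692 = 1261 m.

1260 m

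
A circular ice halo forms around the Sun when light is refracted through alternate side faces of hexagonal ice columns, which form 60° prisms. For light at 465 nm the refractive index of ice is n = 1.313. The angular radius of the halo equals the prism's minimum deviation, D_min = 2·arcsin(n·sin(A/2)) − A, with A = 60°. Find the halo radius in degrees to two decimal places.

22.07°

n·sin(A/2) = 1.313 × sin 30° = 1.313 × 0.5000 = 0.6565.
D_min = 2·arcsin(0.6565) − 60° = 2 × 41.033° − 60° = 22.067°.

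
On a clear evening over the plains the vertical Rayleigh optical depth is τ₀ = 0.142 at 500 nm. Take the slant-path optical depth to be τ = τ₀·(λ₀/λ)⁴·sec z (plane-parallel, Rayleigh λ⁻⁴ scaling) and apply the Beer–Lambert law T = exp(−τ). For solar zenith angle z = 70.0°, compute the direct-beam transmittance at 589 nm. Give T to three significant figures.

0.806

sec 70.0° = 2.9238.
τ = 0.142 × (500/589)⁴ × 2.9238 = 0.142 × 0.5193 × 2.9238 = 0.2156.
T = exp(−0.2156) = 0.8061.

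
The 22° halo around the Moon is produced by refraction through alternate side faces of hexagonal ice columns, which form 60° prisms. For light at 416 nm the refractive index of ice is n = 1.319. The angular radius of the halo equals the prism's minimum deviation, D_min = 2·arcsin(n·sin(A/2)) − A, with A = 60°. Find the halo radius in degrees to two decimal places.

n·sin(A/2) = 1.319 × sin 30° = 1.319 × 0.5000 = 0.6595.
D_min = 2·arcsin(0.6595) − 60° = 2 × 41.262° − 60° = 22.524°.

22.52°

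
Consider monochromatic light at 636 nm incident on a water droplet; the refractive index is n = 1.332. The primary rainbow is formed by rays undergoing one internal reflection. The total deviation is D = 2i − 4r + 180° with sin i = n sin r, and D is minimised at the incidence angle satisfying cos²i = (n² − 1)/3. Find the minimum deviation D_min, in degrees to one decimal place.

137.8°

cos²i = (1.77422 − 1)/3 = 0.25807; i = arccos(0.50801) = 59.469°.
sin r = sin 59.469°/1.332 = 0.64666; r = 40.290°.
D_min = 2·59.469° − 4·40.290° + 180° = 137.776°.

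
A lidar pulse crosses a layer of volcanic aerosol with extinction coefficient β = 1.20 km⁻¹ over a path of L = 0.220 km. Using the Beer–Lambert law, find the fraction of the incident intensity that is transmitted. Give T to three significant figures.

0.768

τ = β·L = 1.20 × 0.220 = 0.2640.
T = exp(−0.2640) = 0.7680.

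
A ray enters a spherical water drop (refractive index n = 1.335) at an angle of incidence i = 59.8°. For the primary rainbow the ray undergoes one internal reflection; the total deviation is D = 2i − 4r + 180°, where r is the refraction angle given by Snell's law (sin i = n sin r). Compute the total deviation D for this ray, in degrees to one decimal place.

sin r = sin 59.8° / 1.335 = 0.8643/1.335 = 0.6474; r = 40.35°.
D = 2·59.8° − 4·40.35° + 180° = 119.60° − 161.38° + 180° = 138.22°.

138.2°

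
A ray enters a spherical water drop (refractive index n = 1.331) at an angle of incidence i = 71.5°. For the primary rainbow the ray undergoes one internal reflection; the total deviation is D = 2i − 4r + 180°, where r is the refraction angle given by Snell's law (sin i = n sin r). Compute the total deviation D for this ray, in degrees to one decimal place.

sin r = sin 71.5° / 1.331 = 0.9483/1.331 = 0.7125; r = 45.44°.
D = 2·71.5° − 4·45.44° + 180° = 143.00° − 181.75° + 180° = 141.25°.

141.2°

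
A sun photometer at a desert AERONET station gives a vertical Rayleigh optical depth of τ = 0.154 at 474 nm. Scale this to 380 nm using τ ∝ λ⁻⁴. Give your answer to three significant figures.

0.373

τ(380 nm) = τ(474 nm) × (474/380)⁴ = 0.154 × (1.2474)⁴ = 0.154 × 2.4209 = 0.3728.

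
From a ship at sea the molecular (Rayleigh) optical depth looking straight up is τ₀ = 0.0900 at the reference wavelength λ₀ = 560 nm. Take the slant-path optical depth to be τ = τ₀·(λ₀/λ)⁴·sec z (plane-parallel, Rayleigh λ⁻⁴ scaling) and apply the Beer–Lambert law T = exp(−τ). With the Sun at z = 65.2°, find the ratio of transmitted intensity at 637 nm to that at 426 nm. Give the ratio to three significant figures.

Airmass: sec 65.2° = 2.3841.
τ(637 nm) = 0.0900 × (560/637)⁴ × 2.3841 = 0.0900 × 0.5973 × 2.3841 = 0.1282.
τ(426 nm) = 0.0900 × (560/426)⁴ × 2.3841 = 0.0900 × 2.9862 × 2.3841 = 0.6407.
T(637)/T(426) = exp(τ_B − τ_A) = exp(0.5126) = 1.6696.

1.67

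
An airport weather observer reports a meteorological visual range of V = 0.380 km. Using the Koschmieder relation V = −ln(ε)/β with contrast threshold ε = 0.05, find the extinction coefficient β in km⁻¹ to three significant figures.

7.88 km⁻¹

β = −ln(0.05) / V = 2.996 / 0.380 = 7.8835 km⁻¹.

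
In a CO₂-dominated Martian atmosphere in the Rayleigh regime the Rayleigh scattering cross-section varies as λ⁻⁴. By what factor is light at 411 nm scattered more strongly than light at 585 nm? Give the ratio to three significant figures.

Rayleigh scattering ∝ λ⁻⁴, so the ratio of coefficients is the inverse fourth power of the wavelength ratio.
σ(411)/σ(585) = (585/411)⁴ = (1.4234)⁴ = 4.104.

4.10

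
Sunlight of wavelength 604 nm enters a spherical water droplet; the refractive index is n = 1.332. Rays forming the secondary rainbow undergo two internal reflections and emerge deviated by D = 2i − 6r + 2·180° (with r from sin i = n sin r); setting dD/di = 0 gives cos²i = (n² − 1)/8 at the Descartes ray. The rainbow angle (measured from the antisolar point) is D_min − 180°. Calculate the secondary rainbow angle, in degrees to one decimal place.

50.6°

cos²i = (1.77422 − 1)/8 = 0.09678; i = arccos(0.31109) = 71.875°.
sin r = sin 71.875°/1.332 = 0.71350; r = 45.520°.
D_min = 2·71.875° − 6·45.520° + 360° = 230.628°.
Rainbow angle = D_min − 180° = 50.628°.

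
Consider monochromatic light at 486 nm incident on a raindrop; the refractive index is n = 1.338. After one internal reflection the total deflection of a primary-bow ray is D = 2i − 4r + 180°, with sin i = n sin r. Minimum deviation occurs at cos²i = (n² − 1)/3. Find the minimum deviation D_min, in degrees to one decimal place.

138.6°

cos²i = (1.79024 − 1)/3 = 0.26341; i = arccos(0.51324) = 59.120°.
sin r = sin 59.120°/1.338 = 0.64144; r = 39.899°.
D_min = 2·59.120° − 4·39.899° + 180° = 138.643°.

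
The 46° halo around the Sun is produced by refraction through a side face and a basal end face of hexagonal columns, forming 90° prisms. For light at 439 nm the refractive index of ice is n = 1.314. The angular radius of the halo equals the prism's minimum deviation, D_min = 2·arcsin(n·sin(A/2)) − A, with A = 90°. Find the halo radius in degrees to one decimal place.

n·sin(A/2) = 1.314 × sin 45° = 1.314 × 0.7071 = 0.9291.
D_min = 2·arcsin(0.9291) − 90° = 2 × 68.301° − 90° = 46.602°.

46.6°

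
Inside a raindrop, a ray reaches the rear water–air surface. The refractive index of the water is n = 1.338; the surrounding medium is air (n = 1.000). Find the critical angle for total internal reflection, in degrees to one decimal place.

48.4°

sin θ_c = n_air / n = 1.000 / 1.338 = 0.7474.
θ_c = arcsin(0.7474) = 48.36°.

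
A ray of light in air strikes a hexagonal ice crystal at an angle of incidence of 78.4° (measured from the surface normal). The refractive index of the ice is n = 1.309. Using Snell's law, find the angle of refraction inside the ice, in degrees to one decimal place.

48.4°

Snell: sin θ_r = sin θ_i / n = sin 78.4° / 1.309 = 0.9796 / 1.309 = 0.7483.
θ_r = arcsin(0.7483) = 48.45°.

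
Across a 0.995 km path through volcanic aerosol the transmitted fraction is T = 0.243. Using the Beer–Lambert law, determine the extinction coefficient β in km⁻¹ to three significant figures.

1.42 km⁻¹

Beer–Lambert: T = exp(−βL) ⇒ β = −ln(T)/L = −ln(0.243)/0.995 = 1.4147/0.995 = 1.422 km⁻¹.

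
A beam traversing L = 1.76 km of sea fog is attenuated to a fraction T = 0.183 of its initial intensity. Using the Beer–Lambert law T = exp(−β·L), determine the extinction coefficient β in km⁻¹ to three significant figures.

0.965 km⁻¹

Beer–Lambert: T = exp(−βL) ⇒ β = −ln(T)/L = −ln(0.183)/1.76 = 1.6983/1.76 = 0.9649 km⁻¹.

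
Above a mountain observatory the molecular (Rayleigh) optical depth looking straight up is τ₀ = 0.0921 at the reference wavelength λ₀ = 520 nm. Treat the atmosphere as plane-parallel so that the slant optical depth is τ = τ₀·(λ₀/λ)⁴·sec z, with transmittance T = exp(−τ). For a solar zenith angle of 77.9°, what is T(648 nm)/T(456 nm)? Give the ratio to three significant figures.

1.75

Airmass: sec 77.9° = 4.7706.
τ(648 nm) = 0.0921 × (520/648)⁴ × 4.7706 = 0.0921 × 0.4147 × 4.7706 = 0.1822.
τ(456 nm) = 0.0921 × (520/456)⁴ × 4.7706 = 0.0921 × 1.6910 × 4.7706 = 0.7430.
T(648)/T(456) = exp(τ_B − τ_A) = exp(0.5608) = 1.7521.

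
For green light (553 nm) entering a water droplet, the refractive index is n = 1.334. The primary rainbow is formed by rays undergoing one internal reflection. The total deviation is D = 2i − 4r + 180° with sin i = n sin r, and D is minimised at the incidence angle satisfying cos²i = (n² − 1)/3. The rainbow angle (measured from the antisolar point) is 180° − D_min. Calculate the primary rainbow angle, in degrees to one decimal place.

cos²i = (1.77956 − 1)/3 = 0.25985; i = arccos(0.50976) = 59.352°.
sin r = sin 59.352°/1.334 = 0.64492; r = 40.159°.
D_min = 2·59.352° − 4·40.159° + 180° = 138.067°.
Rainbow angle = 180° − D_min = 41.933°.

41.9°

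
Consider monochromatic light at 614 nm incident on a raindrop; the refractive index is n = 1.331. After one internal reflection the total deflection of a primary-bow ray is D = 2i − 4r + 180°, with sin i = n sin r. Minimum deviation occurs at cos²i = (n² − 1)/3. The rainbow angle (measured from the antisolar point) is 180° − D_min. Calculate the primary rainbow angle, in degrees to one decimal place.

42.4°

cos²i = (1.77156 − 1)/3 = 0.25719; i = arccos(0.50714) = 59.527°.
sin r = sin 59.527°/1.331 = 0.64753; r = 40.356°.
D_min = 2·59.527° − 4·40.356° + 180° = 137.630°.
Rainbow angle = 180° − D_min = 42.370°.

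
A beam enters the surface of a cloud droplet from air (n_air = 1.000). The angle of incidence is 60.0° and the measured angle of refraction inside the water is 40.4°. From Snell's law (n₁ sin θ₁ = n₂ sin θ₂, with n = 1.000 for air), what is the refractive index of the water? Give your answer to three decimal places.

1.336

n = sin θ_i / sin θ_r = sin 60.0° / sin 40.4° = 0.8660 / 0.6481 = 1.3362.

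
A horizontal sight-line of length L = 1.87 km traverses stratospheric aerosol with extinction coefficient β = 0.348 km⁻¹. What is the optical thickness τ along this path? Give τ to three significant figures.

τ = β·L = 0.348 × 1.87 = 0.6508.

0.651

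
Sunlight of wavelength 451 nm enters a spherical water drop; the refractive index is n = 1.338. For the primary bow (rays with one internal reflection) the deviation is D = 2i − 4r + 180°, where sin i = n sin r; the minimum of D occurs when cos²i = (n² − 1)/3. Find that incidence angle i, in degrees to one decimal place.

59.1°

cos²i = (1.338² − 1)/3 = (1.79024 − 1)/3 = 0.26341.
cos i = 0.51324, so i = 59.120°.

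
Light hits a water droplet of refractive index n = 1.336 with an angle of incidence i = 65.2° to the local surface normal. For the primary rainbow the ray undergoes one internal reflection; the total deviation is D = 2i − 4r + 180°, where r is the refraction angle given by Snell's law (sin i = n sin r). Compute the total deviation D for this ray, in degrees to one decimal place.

139.2°

sin r = sin 65.2° / 1.336 = 0.9078/1.336 = 0.6795; r = 42.80°.
D = 2·65.2° − 4·42.80° + 180° = 130.40° − 171.21° + 180° = 139.19°.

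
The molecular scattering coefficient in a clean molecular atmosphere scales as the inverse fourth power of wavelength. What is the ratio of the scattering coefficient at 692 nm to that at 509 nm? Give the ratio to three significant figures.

Rayleigh scattering ∝ λ⁻⁴, so the ratio of coefficients is the inverse fourth power of the wavelength ratio.
σ(692)/σ(509) = (509/692)⁴ = (0.7355)⁴ = 0.2927.

0.293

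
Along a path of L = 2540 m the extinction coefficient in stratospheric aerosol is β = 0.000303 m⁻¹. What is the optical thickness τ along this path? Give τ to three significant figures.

τ = β·L = 0.000303 × 2540 = 0.7696.

0.770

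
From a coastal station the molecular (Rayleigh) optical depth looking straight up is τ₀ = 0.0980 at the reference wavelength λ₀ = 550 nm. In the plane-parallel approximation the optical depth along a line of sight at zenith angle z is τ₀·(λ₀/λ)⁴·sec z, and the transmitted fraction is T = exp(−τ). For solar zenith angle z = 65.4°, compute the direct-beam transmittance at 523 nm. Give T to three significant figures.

sec 65.4° = 2.4022.
τ = 0.0980 × (550/523)⁴ × 2.4022 = 0.0980 × 1.2230 × 2.4022 = 0.2879.
T = exp(−0.2879) = 0.7498.

0.750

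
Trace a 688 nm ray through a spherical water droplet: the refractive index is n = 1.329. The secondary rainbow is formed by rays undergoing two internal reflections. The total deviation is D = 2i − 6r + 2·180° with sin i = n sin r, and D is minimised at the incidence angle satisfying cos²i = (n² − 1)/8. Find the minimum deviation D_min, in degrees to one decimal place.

cos²i = (1.76624 − 1)/8 = 0.09578; i = arccos(0.30948) = 71.972°.
sin r = sin 71.972°/1.329 = 0.71550; r = 45.685°.
D_min = 2·71.972° − 6·45.685° + 360° = 229.837°.

229.8°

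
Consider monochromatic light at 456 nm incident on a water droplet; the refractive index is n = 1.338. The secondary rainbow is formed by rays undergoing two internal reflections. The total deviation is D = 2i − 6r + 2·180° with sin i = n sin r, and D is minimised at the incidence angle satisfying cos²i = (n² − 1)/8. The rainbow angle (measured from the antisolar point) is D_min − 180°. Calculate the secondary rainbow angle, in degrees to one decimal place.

52.2°

cos²i = (1.79024 − 1)/8 = 0.09878; i = arccos(0.31429) = 71.682°.
sin r = sin 71.682°/1.338 = 0.70951; r = 45.195°.
D_min = 2·71.682° − 6·45.195° + 360° = 232.193°.
Rainbow angle = D_min − 180° = 52.193°.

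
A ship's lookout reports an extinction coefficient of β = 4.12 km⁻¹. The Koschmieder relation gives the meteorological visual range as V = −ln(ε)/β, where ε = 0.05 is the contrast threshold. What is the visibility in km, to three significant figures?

V = −ln(0.05) / 4.12 = 2.996 / 4.12 = 0.7271 km.

0.727 km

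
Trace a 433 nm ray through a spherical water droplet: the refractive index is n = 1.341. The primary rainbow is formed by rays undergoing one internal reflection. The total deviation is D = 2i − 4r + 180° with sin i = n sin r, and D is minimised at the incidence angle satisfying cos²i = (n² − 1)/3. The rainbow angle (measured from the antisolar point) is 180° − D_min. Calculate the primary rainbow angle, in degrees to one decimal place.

cos²i = (1.79828 − 1)/3 = 0.26609; i = arccos(0.51584) = 58.946°.
sin r = sin 58.946°/1.341 = 0.63884; r = 39.705°.
D_min = 2·58.946° − 4·39.705° + 180° = 139.071°.
Rainbow angle = 180° − D_min = 40.929°.

40.9°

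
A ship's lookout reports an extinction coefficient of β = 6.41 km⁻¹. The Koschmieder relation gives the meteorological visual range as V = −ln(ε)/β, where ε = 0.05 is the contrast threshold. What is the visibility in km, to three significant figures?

V = −ln(0.05) / 6.41 = 2.996 / 6.41 = 0.4674 km.

0.467 km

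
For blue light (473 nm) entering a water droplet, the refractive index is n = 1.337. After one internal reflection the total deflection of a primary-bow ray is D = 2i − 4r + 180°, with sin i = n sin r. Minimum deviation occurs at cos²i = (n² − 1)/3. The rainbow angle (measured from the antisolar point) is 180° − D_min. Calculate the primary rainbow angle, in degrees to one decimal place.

41.5°

cos²i = (1.78757 − 1)/3 = 0.26252; i = arccos(0.51237) = 59.178°.
sin r = sin 59.178°/1.337 = 0.64231; r = 39.964°.
D_min = 2·59.178° − 4·39.964° + 180° = 138.500°.
Rainbow angle = 180° − D_min = 41.500°.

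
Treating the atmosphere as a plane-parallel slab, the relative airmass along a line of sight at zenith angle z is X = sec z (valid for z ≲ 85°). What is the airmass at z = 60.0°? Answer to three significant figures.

2.00

X = sec z = 1/cos 60.0° = 1/0.5000 = 2.0000.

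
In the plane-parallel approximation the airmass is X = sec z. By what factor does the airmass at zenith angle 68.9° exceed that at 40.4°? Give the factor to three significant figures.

2.12

X(68.9°)/X(40.4°) = sec 68.9° / sec 40.4° = cos 40.4° / cos 68.9° = 0.7615/0.3600 = 2.1154.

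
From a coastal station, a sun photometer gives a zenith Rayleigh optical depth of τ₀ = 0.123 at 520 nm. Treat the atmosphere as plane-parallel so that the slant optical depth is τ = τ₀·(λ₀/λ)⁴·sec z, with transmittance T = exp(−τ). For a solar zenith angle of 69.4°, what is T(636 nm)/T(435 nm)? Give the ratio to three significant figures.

Airmass: sec 69.4° = 2.8422.
τ(636 nm) = 0.123 × (520/636)⁴ × 2.8422 = 0.123 × 0.4469 × 2.8422 = 0.1562.
τ(435 nm) = 0.123 × (520/435)⁴ × 2.8422 = 0.123 × 2.0420 × 2.8422 = 0.7139.
T(636)/T(435) = exp(τ_B − τ_A) = exp(0.5576) = 1.7465.

1.75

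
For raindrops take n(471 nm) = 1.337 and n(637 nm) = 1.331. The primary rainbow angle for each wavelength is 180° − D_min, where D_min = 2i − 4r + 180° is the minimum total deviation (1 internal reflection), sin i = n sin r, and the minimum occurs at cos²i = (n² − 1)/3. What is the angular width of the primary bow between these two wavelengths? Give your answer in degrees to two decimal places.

0.87°

At 471 nm (n = 1.337): cos²i = 0.26252 → i = 59.178°, r = 39.964°, D_min = 138.500°, rainbow angle = 41.500°.
At 637 nm (n = 1.331): cos²i = 0.25719 → i = 59.527°, r = 40.356°, D_min = 137.630°, rainbow angle = 42.370°.
Angular width = |41.500° − 42.370°| = 0.870°.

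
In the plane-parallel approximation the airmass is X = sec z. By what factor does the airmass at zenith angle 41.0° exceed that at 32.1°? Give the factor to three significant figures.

1.12

X(41.0°)/X(32.1°) = sec 41.0° / sec 32.1° = cos 32.1° / cos 41.0° = 0.8471/0.7547 = 1.1224.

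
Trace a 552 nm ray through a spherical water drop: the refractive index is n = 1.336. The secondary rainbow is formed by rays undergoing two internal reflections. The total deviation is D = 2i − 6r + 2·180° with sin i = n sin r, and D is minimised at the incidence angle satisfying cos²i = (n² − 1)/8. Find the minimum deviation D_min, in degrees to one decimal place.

231.7°

cos²i = (1.78490 − 1)/8 = 0.09811; i = arccos(0.31323) = 71.746°.
sin r = sin 71.746°/1.336 = 0.71084; r = 45.303°.
D_min = 2·71.746° − 6·45.303° + 360° = 231.674°.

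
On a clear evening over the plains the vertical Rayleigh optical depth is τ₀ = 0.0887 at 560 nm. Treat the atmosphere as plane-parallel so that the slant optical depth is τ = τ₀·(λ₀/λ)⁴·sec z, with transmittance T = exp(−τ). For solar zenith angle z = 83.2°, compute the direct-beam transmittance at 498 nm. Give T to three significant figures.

sec 83.2° = 8.4457.
τ = 0.0887 × (560/498)⁴ × 8.4457 = 0.0887 × 1.5989 × 8.4457 = 1.1978.
T = exp(−1.1978) = 0.3019.

0.302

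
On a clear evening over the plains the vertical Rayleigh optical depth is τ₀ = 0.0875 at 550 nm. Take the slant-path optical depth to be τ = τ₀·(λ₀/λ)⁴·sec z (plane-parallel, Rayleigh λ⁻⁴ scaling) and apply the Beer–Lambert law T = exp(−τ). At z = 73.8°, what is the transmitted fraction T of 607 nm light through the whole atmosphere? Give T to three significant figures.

sec 73.8° = 3.5843.
τ = 0.0875 × (550/607)⁴ × 3.5843 = 0.0875 × 0.6741 × 3.5843 = 0.2114.
T = exp(−0.2114) = 0.8094.

0.809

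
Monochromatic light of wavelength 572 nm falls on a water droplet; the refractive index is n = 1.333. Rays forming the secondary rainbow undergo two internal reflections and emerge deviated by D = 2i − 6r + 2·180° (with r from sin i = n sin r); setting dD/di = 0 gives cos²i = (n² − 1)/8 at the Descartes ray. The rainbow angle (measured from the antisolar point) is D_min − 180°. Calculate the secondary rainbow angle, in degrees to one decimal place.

50.9°

cos²i = (1.77689 − 1)/8 = 0.09711; i = arccos(0.31163) = 71.843°.
sin r = sin 71.843°/1.333 = 0.71283; r = 45.466°.
D_min = 2·71.843° − 6·45.466° + 360° = 230.891°.
Rainbow angle = D_min − 180° = 50.891°.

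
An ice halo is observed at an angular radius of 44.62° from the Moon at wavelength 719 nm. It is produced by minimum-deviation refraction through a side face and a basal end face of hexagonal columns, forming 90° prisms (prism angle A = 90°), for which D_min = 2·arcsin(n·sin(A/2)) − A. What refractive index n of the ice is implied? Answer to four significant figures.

1.305

Rearranging: n = sin((D_min + A)/2) / sin(A/2).
(D_min + A)/2 = (44.62° + 90°)/2 = 67.310°.
n = sin 67.310° / sin 45° = 0.9226 / 0.7071 = 1.3048.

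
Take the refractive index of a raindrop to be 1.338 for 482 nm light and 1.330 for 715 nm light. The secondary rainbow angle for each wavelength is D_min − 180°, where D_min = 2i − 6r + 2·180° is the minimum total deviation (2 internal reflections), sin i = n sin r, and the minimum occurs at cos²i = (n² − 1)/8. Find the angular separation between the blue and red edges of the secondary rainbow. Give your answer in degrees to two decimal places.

2.09°

At 482 nm (n = 1.338): cos²i = 0.09878 → i = 71.682°, r = 45.195°, D_min = 232.193°, rainbow angle = 52.193°.
At 715 nm (n = 1.330): cos²i = 0.09611 → i = 71.940°, r = 45.630°, D_min = 230.101°, rainbow angle = 50.101°.
Angular width = |52.193° − 50.101°| = 2.092°.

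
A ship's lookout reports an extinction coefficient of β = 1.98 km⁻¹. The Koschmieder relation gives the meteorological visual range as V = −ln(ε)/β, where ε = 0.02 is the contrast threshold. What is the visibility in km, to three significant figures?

V = −ln(0.02) / 1.98 = 3.912 / 1.98 = 1.9758 km.

1.98 km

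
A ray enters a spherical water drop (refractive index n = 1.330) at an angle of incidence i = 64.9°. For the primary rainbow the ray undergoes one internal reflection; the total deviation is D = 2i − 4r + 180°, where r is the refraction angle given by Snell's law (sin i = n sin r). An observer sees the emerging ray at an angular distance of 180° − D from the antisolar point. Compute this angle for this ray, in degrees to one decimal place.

41.8°

sin r = sin 64.9° / 1.330 = 0.9056/1.330 = 0.6809; r = 42.91°.
D = 2·64.9° − 4·42.91° + 180° = 129.80° − 171.65° + 180° = 138.15°.
Angle from antisolar point = 180° − D = 41.85°.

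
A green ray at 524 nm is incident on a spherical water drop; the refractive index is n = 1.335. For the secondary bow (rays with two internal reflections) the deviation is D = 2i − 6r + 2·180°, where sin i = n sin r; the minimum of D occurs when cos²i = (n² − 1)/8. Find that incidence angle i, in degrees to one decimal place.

cos²i = (1.335² − 1)/8 = (1.78222 − 1)/8 = 0.09778.
cos i = 0.31269, so i = 71.778°.

71.8°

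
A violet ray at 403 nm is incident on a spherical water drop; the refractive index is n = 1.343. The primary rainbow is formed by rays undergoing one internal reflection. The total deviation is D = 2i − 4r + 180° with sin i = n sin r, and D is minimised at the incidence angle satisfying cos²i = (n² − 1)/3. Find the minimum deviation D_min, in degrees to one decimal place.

cos²i = (1.80365 − 1)/3 = 0.26788; i = arccos(0.51757) = 58.830°.
sin r = sin 58.830°/1.343 = 0.63711; r = 39.577°.
D_min = 2·58.830° − 4·39.577° + 180° = 139.354°.

139.4°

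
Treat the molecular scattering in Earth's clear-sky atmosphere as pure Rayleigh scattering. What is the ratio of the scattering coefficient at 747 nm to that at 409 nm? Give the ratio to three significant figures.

Rayleigh scattering ∝ λ⁻⁴, so the ratio of coefficients is the inverse fourth power of the wavelength ratio.
σ(747)/σ(409) = (409/747)⁴ = (0.5475)⁴ = 0.08987.

0.0899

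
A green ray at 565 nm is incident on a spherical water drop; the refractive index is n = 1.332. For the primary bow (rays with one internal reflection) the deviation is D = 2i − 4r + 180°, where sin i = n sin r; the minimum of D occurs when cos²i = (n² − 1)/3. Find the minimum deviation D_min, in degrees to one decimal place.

cos²i = (1.77422 − 1)/3 = 0.25807; i = arccos(0.50801) = 59.469°.
sin r = sin 59.469°/1.332 = 0.64666; r = 40.290°.
D_min = 2·59.469° − 4·40.290° + 180° = 137.776°.

137.8°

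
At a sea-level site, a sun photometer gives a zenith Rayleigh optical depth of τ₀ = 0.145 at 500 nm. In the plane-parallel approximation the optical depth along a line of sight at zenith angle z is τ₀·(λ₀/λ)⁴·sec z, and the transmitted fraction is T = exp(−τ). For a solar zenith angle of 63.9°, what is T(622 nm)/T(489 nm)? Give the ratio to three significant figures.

1.25

Airmass: sec 63.9° = 2.2730.
τ(622 nm) = 0.145 × (500/622)⁴ × 2.2730 = 0.145 × 0.4176 × 2.2730 = 0.1376.
τ(489 nm) = 0.145 × (500/489)⁴ × 2.2730 = 0.145 × 1.0931 × 2.2730 = 0.3603.
T(622)/T(489) = exp(τ_B − τ_A) = exp(0.2226) = 1.2494.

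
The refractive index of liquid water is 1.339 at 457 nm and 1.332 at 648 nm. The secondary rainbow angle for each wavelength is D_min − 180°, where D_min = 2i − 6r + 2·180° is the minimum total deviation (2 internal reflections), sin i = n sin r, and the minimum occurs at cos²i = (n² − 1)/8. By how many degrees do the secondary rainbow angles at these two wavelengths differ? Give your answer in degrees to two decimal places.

At 457 nm (n = 1.339): cos²i = 0.09912 → i = 71.650°, r = 45.141°, D_min = 232.451°, rainbow angle = 52.451°.
At 648 nm (n = 1.332): cos²i = 0.09678 → i = 71.875°, r = 45.520°, D_min = 230.628°, rainbow angle = 50.628°.
Angular width = |52.451° − 50.628°| = 1.823°.

1.82°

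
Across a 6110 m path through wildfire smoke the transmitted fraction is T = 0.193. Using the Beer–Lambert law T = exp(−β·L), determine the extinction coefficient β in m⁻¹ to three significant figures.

Beer–Lambert: T = exp(−βL) ⇒ β = −ln(T)/L = −ln(0.193)/6110 = 1.6451/6110 = 0.0002692 m⁻¹.

0.000269 m⁻¹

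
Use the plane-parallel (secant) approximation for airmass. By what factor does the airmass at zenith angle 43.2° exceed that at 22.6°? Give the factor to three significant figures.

X(43.2°)/X(22.6°) = sec 43.2° / sec 22.6° = cos 22.6° / cos 43.2° = 0.9232/0.7290 = 1.2665.

1.27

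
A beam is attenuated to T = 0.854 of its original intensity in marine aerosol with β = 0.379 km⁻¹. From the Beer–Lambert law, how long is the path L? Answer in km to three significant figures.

Beer–Lambert: T = exp(−βL) ⇒ L = −ln(T)/β = −ln(0.854)/0.379 = 0.1578/0.379 = 0.4164 km.

0.416 km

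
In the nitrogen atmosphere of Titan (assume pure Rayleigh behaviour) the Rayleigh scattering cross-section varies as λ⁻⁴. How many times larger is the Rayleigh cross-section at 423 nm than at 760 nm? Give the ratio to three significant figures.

10.4

Rayleigh scattering ∝ λ⁻⁴, so the ratio of coefficients is the inverse fourth power of the wavelength ratio.
σ(423)/σ(760) = (760/423)⁴ = (1.7967)⁴ = 10.42.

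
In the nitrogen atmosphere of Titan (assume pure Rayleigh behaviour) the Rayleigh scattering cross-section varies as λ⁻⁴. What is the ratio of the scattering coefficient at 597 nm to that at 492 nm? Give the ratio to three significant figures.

0.461

Rayleigh scattering ∝ λ⁻⁴, so the ratio of coefficients is the inverse fourth power of the wavelength ratio.
σ(597)/σ(492) = (492/597)⁴ = (0.8241)⁴ = 0.4613.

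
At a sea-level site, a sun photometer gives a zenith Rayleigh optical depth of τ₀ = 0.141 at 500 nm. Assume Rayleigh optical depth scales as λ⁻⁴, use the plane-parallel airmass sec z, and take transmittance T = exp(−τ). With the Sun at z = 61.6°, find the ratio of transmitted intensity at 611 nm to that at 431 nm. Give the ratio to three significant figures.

Airmass: sec 61.6° = 2.1025.
τ(611 nm) = 0.141 × (500/611)⁴ × 2.1025 = 0.141 × 0.4485 × 2.1025 = 0.1329.
τ(431 nm) = 0.141 × (500/431)⁴ × 2.1025 = 0.141 × 1.8112 × 2.1025 = 0.5369.
T(611)/T(431) = exp(τ_B − τ_A) = exp(0.4040) = 1.4978.

1.50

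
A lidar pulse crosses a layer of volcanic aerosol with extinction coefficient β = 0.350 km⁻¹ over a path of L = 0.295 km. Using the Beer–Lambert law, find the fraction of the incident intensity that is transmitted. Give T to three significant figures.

0.902

τ = β·L = 0.350 × 0.295 = 0.1032.
T = exp(−0.1032) = 0.9019.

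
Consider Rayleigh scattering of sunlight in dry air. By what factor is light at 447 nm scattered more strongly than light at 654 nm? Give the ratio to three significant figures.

4.58

Rayleigh scattering ∝ λ⁻⁴, so the ratio of coefficients is the inverse fourth power of the wavelength ratio.
σ(447)/σ(654) = (654/447)⁴ = (1.4631)⁴ = 4.582.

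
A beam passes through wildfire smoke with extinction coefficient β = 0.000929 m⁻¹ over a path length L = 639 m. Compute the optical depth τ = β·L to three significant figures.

τ = β·L = 0.000929 × 639 = 0.5936.

0.594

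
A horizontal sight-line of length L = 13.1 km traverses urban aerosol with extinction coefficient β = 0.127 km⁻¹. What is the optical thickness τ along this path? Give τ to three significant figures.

1.66

τ = β·L = 0.127 × 13.1 = 1.6637.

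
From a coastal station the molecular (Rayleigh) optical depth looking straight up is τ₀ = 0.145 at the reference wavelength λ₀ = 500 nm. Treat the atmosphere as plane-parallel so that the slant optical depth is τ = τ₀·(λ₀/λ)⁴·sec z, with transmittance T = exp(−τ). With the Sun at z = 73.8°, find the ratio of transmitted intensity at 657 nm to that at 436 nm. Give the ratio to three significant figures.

2.06

Airmass: sec 73.8° = 3.5843.
τ(657 nm) = 0.145 × (500/657)⁴ × 3.5843 = 0.145 × 0.3354 × 3.5843 = 0.1743.
τ(436 nm) = 0.145 × (500/436)⁴ × 3.5843 = 0.145 × 1.7296 × 3.5843 = 0.8989.
T(657)/T(436) = exp(τ_B − τ_A) = exp(0.7246) = 2.0638.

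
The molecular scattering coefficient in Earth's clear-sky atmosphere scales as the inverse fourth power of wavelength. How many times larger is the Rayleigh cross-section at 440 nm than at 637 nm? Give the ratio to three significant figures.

4.39

Rayleigh scattering ∝ λ⁻⁴, so the ratio of coefficients is the inverse fourth power of the wavelength ratio.
σ(440)/σ(637) = (637/440)⁴ = (1.4477)⁴ = 4.393.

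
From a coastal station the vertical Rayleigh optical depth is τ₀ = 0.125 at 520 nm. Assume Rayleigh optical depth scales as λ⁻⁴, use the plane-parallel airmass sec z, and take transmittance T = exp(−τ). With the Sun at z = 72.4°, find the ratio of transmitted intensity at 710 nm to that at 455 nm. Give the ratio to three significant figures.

Airmass: sec 72.4° = 3.3072.
τ(710 nm) = 0.125 × (520/710)⁴ × 3.3072 = 0.125 × 0.2877 × 3.3072 = 0.1189.
τ(455 nm) = 0.125 × (520/455)⁴ × 3.3072 = 0.125 × 1.7060 × 3.3072 = 0.7052.
T(710)/T(455) = exp(τ_B − τ_A) = exp(0.5863) = 1.7973.

1.80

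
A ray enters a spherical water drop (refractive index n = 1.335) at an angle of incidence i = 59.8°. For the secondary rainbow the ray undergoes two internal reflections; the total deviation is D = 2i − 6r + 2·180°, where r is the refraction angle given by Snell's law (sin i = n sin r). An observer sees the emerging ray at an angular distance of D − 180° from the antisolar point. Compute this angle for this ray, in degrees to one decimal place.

57.5°

sin r = sin 59.8° / 1.335 = 0.8643/1.335 = 0.6474; r = 40.35°.
D = 2·59.8° − 6·40.35° + 2·180° = 119.60° − 242.07° + 360° = 237.53°.
Angle from antisolar point = D − 180° = 57.53°.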